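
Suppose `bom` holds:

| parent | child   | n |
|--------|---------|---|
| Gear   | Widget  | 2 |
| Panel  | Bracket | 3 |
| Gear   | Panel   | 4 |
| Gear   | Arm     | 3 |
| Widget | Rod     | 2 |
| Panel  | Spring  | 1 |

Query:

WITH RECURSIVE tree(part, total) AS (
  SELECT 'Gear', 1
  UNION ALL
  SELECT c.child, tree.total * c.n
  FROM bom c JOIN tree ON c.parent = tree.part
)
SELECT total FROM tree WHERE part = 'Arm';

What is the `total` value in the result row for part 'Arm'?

3

Base: (Gear, total=1).
Iteration 1: components of {Gear} -> Arm = 1*3 = 3, Panel = 1*4 = 4, Widget = 1*2 = 2.
Iteration 2: components of {Arm,Panel,Widget} -> Bracket = 4*3 = 12, Rod = 2*2 = 4, Spring = 4*1 = 4.
Iteration 3: no further components; recursion stops.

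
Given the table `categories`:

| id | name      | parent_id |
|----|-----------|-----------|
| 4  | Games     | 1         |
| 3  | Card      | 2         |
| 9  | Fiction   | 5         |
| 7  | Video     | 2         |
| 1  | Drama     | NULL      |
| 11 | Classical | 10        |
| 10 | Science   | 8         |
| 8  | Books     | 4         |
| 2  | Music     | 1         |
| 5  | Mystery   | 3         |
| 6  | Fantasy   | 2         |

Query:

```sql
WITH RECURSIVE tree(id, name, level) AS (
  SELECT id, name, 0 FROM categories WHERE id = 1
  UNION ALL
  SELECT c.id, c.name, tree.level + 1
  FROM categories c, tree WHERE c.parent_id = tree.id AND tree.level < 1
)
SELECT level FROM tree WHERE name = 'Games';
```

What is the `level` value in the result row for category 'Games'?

1

Base: id=1 (Drama) at level 0.
Iteration 1: rows with parent_id in {1} -> Music (id 2, level 1), Games (id 4, level 1).
Iteration 2: level < 1 fails for all current rows; recursion stops.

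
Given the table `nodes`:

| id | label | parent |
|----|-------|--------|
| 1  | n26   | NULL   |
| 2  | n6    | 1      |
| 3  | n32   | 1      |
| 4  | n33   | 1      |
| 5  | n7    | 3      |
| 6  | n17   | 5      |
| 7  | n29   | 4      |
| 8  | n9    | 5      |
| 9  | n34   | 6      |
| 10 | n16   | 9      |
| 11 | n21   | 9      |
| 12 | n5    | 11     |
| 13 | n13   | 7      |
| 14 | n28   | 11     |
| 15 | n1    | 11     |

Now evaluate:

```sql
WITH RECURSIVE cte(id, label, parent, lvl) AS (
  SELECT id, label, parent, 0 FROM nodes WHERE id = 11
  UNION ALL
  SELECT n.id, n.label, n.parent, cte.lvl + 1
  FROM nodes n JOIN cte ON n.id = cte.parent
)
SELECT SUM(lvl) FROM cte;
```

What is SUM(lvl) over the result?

15

Base: id=11 (n21), parent=9, lvl 0.
Iteration 1: join on id=9 -> n34 (id 9, parent=6, lvl 1).
Iteration 2: join on id=6 -> n17 (id 6, parent=5, lvl 2).
Iteration 3: join on id=5 -> n7 (id 5, parent=3, lvl 3).
Iteration 4: join on id=3 -> n32 (id 3, parent=1, lvl 4).
Iteration 5: join on id=1 -> n26 (id 1, parent=NULL, lvl 5).
Iteration 6: parent is NULL; no match; recursion stops.
SUM(lvl) = 0 + 1 + 2 + 3 + 4 + 5 = 15.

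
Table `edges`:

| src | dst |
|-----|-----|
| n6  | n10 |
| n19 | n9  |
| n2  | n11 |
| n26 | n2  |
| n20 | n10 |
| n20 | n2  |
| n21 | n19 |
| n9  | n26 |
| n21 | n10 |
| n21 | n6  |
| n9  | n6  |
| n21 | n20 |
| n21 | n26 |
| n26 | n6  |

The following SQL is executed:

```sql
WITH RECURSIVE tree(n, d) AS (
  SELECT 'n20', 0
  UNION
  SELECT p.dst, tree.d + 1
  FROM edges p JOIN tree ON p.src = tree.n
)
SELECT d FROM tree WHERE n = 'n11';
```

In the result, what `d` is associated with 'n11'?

2

Base: (n20, d=0).
Iteration 1: edges from {n20} -> (n10, d=1), (n2, d=1).
Iteration 2: edges from {n10,n2} -> (n11, d=2).
Iteration 3: no outgoing edges from {n11}; recursion stops.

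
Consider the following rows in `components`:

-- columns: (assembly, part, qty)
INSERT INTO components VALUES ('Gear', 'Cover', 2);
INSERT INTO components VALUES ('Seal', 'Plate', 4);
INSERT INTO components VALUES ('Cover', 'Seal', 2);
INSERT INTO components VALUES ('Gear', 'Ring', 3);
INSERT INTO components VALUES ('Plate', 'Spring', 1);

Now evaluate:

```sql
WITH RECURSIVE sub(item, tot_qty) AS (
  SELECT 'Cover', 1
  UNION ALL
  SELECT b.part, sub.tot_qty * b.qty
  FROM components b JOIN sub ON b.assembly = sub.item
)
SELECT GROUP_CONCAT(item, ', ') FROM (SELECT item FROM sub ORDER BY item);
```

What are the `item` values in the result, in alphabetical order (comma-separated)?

Base: (Cover, tot_qty=1).
Iteration 1: components of {Cover} -> Seal = 1*2 = 2.
Iteration 2: components of {Seal} -> Plate = 2*4 = 8.
Iteration 3: components of {Plate} -> Spring = 8*1 = 8.
Iteration 4: no further components; recursion stops.

Cover, Plate, Seal, Spring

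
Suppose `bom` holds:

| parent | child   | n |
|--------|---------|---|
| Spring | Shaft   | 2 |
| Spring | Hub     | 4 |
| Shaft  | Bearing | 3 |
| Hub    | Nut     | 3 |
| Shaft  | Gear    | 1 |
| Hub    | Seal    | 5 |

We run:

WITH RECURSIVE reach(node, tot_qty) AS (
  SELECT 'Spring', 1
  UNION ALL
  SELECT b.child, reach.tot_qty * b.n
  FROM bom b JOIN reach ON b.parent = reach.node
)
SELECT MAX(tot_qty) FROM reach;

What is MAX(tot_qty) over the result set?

Base: (Spring, tot_qty=1).
Iteration 1: components of {Spring} -> Hub = 1*4 = 4, Shaft = 1*2 = 2.
Iteration 2: components of {Hub,Shaft} -> Bearing = 2*3 = 6, Gear = 2*1 = 2, Nut = 4*3 = 12, Seal = 4*5 = 20.
Iteration 3: no further components; recursion stops.
tot_qty values: 1, 2, 4, 6, 2, 12, 20; the maximum is 20.

20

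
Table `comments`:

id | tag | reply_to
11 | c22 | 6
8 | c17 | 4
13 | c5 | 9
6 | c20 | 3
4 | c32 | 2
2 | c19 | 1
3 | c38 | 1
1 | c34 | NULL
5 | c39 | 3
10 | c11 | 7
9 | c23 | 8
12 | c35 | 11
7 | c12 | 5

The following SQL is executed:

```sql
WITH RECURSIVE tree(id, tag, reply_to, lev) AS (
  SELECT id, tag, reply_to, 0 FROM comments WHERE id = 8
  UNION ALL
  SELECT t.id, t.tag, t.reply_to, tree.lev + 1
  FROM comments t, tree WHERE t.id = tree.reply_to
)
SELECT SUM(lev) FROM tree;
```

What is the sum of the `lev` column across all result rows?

Base: id=8 (c17), reply_to=4, lev 0.
Iteration 1: join on id=4 -> c32 (id 4, reply_to=2, lev 1).
Iteration 2: join on id=2 -> c19 (id 2, reply_to=1, lev 2).
Iteration 3: join on id=1 -> c34 (id 1, reply_to=NULL, lev 3).
Iteration 4: reply_to is NULL; no match; recursion stops.
SUM(lev) = 0 + 1 + 2 + 3 = 6.

6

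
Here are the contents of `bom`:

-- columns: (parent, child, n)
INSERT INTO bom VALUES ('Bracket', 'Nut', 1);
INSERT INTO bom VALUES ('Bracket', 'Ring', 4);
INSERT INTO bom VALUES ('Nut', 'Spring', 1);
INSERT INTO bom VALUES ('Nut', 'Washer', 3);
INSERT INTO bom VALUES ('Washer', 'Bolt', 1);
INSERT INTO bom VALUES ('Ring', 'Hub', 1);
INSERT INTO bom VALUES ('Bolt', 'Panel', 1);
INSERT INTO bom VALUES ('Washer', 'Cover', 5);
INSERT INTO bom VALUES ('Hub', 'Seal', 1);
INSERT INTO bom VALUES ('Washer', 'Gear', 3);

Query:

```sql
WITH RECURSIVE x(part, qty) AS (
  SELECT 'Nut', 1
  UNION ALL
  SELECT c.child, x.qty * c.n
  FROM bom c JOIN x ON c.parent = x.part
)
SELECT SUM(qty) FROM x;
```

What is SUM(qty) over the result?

35

Base: (Nut, qty=1).
Iteration 1: components of {Nut} -> Spring = 1*1 = 1, Washer = 1*3 = 3.
Iteration 2: components of {Spring,Washer} -> Bolt = 3*1 = 3, Cover = 3*5 = 15, Gear = 3*3 = 9.
Iteration 3: components of {Bolt,Cover,Gear} -> Panel = 3*1 = 3.
Iteration 4: no further components; recursion stops.
SUM(qty) = 1 + 1 + 3 + 3 + 15 + 9 + 3 = 35.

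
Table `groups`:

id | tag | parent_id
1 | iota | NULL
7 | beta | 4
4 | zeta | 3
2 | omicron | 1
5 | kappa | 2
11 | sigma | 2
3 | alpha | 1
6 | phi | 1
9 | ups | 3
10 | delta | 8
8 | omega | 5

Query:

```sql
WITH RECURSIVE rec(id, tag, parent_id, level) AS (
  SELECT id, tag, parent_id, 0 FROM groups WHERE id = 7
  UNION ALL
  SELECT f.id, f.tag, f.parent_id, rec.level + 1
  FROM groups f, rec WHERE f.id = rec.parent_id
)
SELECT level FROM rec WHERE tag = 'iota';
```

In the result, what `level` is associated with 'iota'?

3

Base: id=7 (beta), parent_id=4, level 0.
Iteration 1: join on id=4 -> zeta (id 4, parent_id=3, level 1).
Iteration 2: join on id=3 -> alpha (id 3, parent_id=1, level 2).
Iteration 3: join on id=1 -> iota (id 1, parent_id=NULL, level 3).
Iteration 4: parent_id is NULL; no match; recursion stops.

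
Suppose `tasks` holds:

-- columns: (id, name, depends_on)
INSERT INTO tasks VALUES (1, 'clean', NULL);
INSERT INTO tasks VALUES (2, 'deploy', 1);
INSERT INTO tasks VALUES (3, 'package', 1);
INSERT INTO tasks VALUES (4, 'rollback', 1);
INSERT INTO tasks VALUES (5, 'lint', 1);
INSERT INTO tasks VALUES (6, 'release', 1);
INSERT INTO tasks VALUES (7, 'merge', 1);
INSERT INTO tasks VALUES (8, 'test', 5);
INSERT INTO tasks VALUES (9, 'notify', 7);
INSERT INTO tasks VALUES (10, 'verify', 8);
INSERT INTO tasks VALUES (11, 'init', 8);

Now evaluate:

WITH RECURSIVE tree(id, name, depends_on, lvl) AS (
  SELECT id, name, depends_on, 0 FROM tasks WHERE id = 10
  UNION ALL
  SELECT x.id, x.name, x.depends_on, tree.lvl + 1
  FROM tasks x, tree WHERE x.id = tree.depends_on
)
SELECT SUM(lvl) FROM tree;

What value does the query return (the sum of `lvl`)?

Base: id=10 (verify), depends_on=8, lvl 0.
Iteration 1: join on id=8 -> test (id 8, depends_on=5, lvl 1).
Iteration 2: join on id=5 -> lint (id 5, depends_on=1, lvl 2).
Iteration 3: join on id=1 -> clean (id 1, depends_on=NULL, lvl 3).
Iteration 4: depends_on is NULL; no match; recursion stops.
SUM(lvl) = 0 + 1 + 2 + 3 = 6.

6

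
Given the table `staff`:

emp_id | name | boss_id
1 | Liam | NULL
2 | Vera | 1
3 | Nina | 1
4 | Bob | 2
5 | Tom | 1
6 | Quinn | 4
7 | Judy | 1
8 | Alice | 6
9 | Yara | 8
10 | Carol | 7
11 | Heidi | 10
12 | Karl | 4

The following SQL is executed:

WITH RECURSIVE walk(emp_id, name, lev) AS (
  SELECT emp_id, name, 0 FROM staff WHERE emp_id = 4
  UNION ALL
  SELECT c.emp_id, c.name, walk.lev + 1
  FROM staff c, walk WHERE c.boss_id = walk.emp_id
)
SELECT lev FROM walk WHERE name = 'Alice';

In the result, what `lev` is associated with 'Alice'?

2

Base: emp_id=4 (Bob) at lev 0.
Iteration 1: rows with boss_id in {4} -> Quinn (id 6, lev 1), Karl (id 12, lev 1).
Iteration 2: rows with boss_id in {6,12} -> Alice (id 8, lev 2).
Iteration 3: rows with boss_id in {8} -> Yara (id 9, lev 3).
Iteration 4: no rows with boss_id in {9}; recursion stops.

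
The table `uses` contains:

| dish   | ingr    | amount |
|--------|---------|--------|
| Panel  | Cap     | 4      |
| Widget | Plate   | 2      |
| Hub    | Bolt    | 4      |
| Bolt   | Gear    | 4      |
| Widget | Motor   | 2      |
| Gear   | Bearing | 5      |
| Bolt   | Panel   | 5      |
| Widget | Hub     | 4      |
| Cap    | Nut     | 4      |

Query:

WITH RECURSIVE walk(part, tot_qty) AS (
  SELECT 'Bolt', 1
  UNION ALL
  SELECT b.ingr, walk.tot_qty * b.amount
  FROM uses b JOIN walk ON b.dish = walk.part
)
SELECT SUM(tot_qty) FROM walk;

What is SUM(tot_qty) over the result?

Base: (Bolt, tot_qty=1).
Iteration 1: components of {Bolt} -> Gear = 1*4 = 4, Panel = 1*5 = 5.
Iteration 2: components of {Gear,Panel} -> Bearing = 4*5 = 20, Cap = 5*4 = 20.
Iteration 3: components of {Bearing,Cap} -> Nut = 20*4 = 80.
Iteration 4: no further components; recursion stops.
SUM(tot_qty) = 1 + 5 + 4 + 20 + 20 + 80 = 130.

130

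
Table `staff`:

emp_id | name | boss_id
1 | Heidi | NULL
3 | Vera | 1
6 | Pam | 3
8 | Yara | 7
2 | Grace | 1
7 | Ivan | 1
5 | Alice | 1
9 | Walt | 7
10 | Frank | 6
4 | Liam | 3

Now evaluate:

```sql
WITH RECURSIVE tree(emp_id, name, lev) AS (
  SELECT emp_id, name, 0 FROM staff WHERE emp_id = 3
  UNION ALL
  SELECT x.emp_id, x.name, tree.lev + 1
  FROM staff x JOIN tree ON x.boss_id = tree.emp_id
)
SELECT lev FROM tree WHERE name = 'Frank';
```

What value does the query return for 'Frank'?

Base: emp_id=3 (Vera) at lev 0.
Iteration 1: rows with boss_id in {3} -> Liam (id 4, lev 1), Pam (id 6, lev 1).
Iteration 2: rows with boss_id in {4,6} -> Frank (id 10, lev 2).
Iteration 3: no rows with boss_id in {10}; recursion stops.

2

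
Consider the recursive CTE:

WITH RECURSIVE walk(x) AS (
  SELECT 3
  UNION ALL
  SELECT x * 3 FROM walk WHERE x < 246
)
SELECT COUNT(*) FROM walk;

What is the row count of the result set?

6

Base: x=3.
Iteration 1: 3 < 246 holds -> x = 3 * 3 = 9.
Iteration 2: 9 < 246 holds -> x = 9 * 3 = 27.
Iteration 3: 27 < 246 holds -> x = 27 * 3 = 81.
Iteration 4: 81 < 246 holds -> x = 81 * 3 = 243.
Iteration 5: 243 < 246 holds -> x = 243 * 3 = 729.
Iteration 6: 729 < 246 fails; recursion stops.
Total rows emitted: 6.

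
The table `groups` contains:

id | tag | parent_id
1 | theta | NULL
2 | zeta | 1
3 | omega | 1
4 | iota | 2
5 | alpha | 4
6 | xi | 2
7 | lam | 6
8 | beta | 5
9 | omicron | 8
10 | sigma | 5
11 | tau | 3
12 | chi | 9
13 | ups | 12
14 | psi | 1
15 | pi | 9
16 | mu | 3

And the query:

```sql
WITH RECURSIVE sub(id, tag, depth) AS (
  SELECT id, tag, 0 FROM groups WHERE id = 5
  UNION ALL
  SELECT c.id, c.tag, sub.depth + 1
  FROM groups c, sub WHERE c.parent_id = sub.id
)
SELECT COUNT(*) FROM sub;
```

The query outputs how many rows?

7

Base: id=5 (alpha) at depth 0.
Iteration 1: rows with parent_id in {5} -> beta (id 8, depth 1), sigma (id 10, depth 1).
Iteration 2: rows with parent_id in {8,10} -> omicron (id 9, depth 2).
Iteration 3: rows with parent_id in {9} -> chi (id 12, depth 3), pi (id 15, depth 3).
Iteration 4: rows with parent_id in {12,15} -> ups (id 13, depth 4).
Iteration 5: no rows with parent_id in {13}; recursion stops.
Total rows emitted: 7.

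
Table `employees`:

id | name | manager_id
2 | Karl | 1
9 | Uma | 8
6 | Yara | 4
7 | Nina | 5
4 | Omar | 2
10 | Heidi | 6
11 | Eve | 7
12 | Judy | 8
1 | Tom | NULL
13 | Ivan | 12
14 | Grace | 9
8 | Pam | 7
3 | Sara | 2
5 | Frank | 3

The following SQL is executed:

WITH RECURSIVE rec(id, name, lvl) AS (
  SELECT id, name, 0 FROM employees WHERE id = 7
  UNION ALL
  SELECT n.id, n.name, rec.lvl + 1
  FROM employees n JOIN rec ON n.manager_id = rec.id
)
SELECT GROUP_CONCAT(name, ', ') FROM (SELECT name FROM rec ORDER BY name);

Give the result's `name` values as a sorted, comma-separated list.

Eve, Grace, Ivan, Judy, Nina, Pam, Uma

Base: id=7 (Nina) at lvl 0.
Iteration 1: rows with manager_id in {7} -> Pam (id 8, lvl 1), Eve (id 11, lvl 1).
Iteration 2: rows with manager_id in {8,11} -> Uma (id 9, lvl 2), Judy (id 12, lvl 2).
Iteration 3: rows with manager_id in {9,12} -> Ivan (id 13, lvl 3), Grace (id 14, lvl 3).
Iteration 4: no rows with manager_id in {13,14}; recursion stops.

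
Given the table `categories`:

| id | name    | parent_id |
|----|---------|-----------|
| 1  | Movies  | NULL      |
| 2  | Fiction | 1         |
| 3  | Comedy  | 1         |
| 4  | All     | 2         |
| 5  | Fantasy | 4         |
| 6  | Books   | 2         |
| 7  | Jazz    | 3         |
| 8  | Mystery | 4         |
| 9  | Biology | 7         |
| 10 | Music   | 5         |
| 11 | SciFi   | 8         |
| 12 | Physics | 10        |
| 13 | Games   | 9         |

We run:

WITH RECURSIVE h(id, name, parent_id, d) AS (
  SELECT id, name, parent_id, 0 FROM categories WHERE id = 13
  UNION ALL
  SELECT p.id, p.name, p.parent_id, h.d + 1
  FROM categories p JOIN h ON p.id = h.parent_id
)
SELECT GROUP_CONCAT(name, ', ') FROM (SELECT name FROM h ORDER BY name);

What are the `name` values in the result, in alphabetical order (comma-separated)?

Base: id=13 (Games), parent_id=9, d 0.
Iteration 1: join on id=9 -> Biology (id 9, parent_id=7, d 1).
Iteration 2: join on id=7 -> Jazz (id 7, parent_id=3, d 2).
Iteration 3: join on id=3 -> Comedy (id 3, parent_id=1, d 3).
Iteration 4: join on id=1 -> Movies (id 1, parent_id=NULL, d 4).
Iteration 5: parent_id is NULL; no match; recursion stops.

Biology, Comedy, Games, Jazz, Movies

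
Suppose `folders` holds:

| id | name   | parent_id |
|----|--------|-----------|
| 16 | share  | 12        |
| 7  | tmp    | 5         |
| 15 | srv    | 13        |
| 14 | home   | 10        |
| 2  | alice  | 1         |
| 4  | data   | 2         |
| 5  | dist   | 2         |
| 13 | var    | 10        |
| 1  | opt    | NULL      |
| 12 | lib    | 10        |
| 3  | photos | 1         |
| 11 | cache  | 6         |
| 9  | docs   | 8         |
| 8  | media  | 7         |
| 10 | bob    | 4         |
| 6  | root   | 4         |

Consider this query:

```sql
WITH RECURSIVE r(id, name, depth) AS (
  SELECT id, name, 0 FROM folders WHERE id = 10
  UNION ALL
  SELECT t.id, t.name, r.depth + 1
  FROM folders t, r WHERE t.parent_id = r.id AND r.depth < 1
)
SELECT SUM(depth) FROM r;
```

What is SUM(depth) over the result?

Base: id=10 (bob) at depth 0.
Iteration 1: rows with parent_id in {10} -> lib (id 12, depth 1), var (id 13, depth 1), home (id 14, depth 1).
Iteration 2: depth < 1 fails for all current rows; recursion stops.
SUM(depth) = 0 + 1 + 1 + 1 = 3.

3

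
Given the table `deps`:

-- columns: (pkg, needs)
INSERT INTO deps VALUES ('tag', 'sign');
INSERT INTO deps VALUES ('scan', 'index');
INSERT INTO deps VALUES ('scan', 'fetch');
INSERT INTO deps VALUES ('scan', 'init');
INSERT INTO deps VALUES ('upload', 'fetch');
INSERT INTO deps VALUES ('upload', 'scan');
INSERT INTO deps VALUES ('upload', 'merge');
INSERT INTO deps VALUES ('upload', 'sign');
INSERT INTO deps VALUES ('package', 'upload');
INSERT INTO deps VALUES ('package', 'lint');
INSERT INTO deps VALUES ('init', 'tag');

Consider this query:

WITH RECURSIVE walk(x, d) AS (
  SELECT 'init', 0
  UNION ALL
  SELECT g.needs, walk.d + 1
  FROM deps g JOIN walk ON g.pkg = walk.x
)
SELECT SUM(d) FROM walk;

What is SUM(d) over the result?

3

Base: (init, d=0).
Iteration 1: edges from {init} -> (tag, d=1).
Iteration 2: edges from {tag} -> (sign, d=2).
Iteration 3: no outgoing edges from {sign}; recursion stops.
SUM(d) = 0 + 1 + 2 = 3.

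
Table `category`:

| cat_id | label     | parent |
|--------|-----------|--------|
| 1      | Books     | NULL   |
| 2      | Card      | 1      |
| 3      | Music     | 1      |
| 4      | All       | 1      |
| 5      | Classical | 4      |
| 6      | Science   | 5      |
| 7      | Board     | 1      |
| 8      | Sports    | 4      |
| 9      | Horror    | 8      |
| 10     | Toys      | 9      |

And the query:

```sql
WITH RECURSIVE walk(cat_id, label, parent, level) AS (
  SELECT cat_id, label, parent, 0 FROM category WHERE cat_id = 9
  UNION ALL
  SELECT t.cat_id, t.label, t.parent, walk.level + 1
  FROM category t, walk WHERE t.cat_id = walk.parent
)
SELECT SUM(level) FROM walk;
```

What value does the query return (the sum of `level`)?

Base: cat_id=9 (Horror), parent=8, level 0.
Iteration 1: join on cat_id=8 -> Sports (id 8, parent=4, level 1).
Iteration 2: join on cat_id=4 -> All (id 4, parent=1, level 2).
Iteration 3: join on cat_id=1 -> Books (id 1, parent=NULL, level 3).
Iteration 4: parent is NULL; no match; recursion stops.
SUM(level) = 0 + 1 + 2 + 3 = 6.

6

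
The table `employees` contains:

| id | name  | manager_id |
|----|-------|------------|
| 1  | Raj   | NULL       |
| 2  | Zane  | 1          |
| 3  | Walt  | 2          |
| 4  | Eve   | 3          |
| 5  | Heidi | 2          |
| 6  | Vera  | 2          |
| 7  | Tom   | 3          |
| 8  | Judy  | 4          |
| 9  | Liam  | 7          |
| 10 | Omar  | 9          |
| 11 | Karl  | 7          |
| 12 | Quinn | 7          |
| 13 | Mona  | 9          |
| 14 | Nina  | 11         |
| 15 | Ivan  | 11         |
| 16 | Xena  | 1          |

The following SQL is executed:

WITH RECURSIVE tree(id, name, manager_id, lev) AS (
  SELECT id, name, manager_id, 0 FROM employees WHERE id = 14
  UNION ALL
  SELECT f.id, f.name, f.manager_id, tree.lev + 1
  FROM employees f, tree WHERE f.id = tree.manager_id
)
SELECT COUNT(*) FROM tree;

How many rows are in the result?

6

Base: id=14 (Nina), manager_id=11, lev 0.
Iteration 1: join on id=11 -> Karl (id 11, manager_id=7, lev 1).
Iteration 2: join on id=7 -> Tom (id 7, manager_id=3, lev 2).
Iteration 3: join on id=3 -> Walt (id 3, manager_id=2, lev 3).
Iteration 4: join on id=2 -> Zane (id 2, manager_id=1, lev 4).
Iteration 5: join on id=1 -> Raj (id 1, manager_id=NULL, lev 5).
Iteration 6: manager_id is NULL; no match; recursion stops.
Total rows emitted: 6.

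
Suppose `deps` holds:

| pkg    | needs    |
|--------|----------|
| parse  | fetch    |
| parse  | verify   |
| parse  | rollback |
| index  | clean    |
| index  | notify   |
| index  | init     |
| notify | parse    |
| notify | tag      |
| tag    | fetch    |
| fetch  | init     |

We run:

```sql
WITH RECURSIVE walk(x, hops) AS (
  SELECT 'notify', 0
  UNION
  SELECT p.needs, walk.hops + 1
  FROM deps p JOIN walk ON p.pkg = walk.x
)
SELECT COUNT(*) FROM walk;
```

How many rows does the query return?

Base: (notify, hops=0).
Iteration 1: edges from {notify} -> (parse, hops=1), (tag, hops=1).
Iteration 2: edges from {parse,tag} -> (fetch, hops=2), (rollback, hops=2), (verify, hops=2). [UNION drops 1 duplicate row(s)]
Iteration 3: edges from {fetch,rollback,verify} -> (init, hops=3).
Iteration 4: no outgoing edges from {init}; recursion stops.
Total rows emitted: 7.

7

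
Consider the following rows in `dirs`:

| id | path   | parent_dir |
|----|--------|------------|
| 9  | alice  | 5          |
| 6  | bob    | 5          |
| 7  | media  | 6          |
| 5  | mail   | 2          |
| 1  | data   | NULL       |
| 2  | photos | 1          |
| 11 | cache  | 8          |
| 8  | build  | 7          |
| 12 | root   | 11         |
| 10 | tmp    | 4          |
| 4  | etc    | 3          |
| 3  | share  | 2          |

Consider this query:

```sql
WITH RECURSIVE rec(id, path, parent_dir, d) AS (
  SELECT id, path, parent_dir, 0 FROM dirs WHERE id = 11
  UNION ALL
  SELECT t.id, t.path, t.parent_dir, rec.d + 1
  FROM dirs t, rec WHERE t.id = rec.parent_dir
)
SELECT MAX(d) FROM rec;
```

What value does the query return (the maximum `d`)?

6

Base: id=11 (cache), parent_dir=8, d 0.
Iteration 1: join on id=8 -> build (id 8, parent_dir=7, d 1).
Iteration 2: join on id=7 -> media (id 7, parent_dir=6, d 2).
Iteration 3: join on id=6 -> bob (id 6, parent_dir=5, d 3).
Iteration 4: join on id=5 -> mail (id 5, parent_dir=2, d 4).
Iteration 5: join on id=2 -> photos (id 2, parent_dir=1, d 5).
Iteration 6: join on id=1 -> data (id 1, parent_dir=NULL, d 6).
Iteration 7: parent_dir is NULL; no match; recursion stops.
d values: 0, 1, 2, 3, 4, 5, 6; the maximum is 6.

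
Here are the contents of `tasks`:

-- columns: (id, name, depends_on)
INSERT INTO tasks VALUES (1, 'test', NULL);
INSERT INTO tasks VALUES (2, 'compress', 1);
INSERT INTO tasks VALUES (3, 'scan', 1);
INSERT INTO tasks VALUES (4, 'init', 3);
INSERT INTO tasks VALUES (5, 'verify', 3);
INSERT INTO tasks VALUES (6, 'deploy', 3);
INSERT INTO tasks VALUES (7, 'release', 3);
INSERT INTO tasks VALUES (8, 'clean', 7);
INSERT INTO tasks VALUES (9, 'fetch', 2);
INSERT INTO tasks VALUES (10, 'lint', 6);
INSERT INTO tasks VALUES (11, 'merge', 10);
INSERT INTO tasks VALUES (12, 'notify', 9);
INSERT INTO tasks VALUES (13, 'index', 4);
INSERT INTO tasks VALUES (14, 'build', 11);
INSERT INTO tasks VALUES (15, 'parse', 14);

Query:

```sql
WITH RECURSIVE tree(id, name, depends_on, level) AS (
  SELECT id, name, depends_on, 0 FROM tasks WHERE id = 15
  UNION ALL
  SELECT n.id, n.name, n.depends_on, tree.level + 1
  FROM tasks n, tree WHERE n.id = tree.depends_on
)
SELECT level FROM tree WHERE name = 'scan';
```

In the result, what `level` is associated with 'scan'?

5

Base: id=15 (parse), depends_on=14, level 0.
Iteration 1: join on id=14 -> build (id 14, depends_on=11, level 1).
Iteration 2: join on id=11 -> merge (id 11, depends_on=10, level 2).
Iteration 3: join on id=10 -> lint (id 10, depends_on=6, level 3).
Iteration 4: join on id=6 -> deploy (id 6, depends_on=3, level 4).
Iteration 5: join on id=3 -> scan (id 3, depends_on=1, level 5).
Iteration 6: join on id=1 -> test (id 1, depends_on=NULL, level 6).
Iteration 7: depends_on is NULL; no match; recursion stops.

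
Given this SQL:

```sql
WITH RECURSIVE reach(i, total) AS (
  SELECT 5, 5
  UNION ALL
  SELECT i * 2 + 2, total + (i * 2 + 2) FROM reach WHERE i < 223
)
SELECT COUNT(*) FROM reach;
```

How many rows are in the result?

7

Base: i=5, total=5.
Iteration 1: 5 < 223 holds -> i = 5 * 2 + 2 = 12, total = 5 + 12 = 17.
Iteration 2: 12 < 223 holds -> i = 12 * 2 + 2 = 26, total = 17 + 26 = 43.
Iteration 3: 26 < 223 holds -> i = 26 * 2 + 2 = 54, total = 43 + 54 = 97.
Iteration 4: 54 < 223 holds -> i = 54 * 2 + 2 = 110, total = 97 + 110 = 207.
Iteration 5: 110 < 223 holds -> i = 110 * 2 + 2 = 222, total = 207 + 222 = 429.
Iteration 6: 222 < 223 holds -> i = 222 * 2 + 2 = 446, total = 429 + 446 = 875.
Iteration 7: 446 < 223 fails; recursion stops.
Total rows emitted: 7.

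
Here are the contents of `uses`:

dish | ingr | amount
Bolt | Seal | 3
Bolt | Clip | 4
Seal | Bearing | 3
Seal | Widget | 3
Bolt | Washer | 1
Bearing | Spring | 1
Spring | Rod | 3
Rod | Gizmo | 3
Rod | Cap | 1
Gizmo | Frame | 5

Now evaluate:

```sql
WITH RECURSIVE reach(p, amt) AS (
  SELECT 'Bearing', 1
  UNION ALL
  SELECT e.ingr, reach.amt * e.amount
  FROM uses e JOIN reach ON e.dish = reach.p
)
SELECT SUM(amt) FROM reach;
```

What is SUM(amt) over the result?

62

Base: (Bearing, amt=1).
Iteration 1: components of {Bearing} -> Spring = 1*1 = 1.
Iteration 2: components of {Spring} -> Rod = 1*3 = 3.
Iteration 3: components of {Rod} -> Cap = 3*1 = 3, Gizmo = 3*3 = 9.
Iteration 4: components of {Cap,Gizmo} -> Frame = 9*5 = 45.
Iteration 5: no further components; recursion stops.
SUM(amt) = 1 + 1 + 3 + 9 + 3 + 45 = 62.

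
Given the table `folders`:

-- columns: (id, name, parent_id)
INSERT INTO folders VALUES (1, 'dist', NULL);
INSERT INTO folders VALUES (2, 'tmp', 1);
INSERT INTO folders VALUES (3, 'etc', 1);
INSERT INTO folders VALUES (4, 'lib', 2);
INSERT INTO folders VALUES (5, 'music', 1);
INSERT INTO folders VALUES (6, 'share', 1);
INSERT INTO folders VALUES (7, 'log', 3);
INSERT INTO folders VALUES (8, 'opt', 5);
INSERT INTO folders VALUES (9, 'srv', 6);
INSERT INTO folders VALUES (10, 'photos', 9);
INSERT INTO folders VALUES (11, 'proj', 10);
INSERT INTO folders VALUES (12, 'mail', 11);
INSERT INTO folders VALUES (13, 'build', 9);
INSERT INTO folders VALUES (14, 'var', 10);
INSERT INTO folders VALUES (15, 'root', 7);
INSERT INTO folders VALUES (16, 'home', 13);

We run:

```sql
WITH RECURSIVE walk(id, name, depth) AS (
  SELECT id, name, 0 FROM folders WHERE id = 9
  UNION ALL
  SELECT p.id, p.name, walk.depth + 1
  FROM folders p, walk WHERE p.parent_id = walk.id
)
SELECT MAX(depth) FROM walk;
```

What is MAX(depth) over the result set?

Base: id=9 (srv) at depth 0.
Iteration 1: rows with parent_id in {9} -> photos (id 10, depth 1), build (id 13, depth 1).
Iteration 2: rows with parent_id in {10,13} -> proj (id 11, depth 2), var (id 14, depth 2), home (id 16, depth 2).
Iteration 3: rows with parent_id in {11,14,16} -> mail (id 12, depth 3).
Iteration 4: no rows with parent_id in {12}; recursion stops.
depth values: 0, 1, 1, 2, 2, 2, 3; the maximum is 3.

3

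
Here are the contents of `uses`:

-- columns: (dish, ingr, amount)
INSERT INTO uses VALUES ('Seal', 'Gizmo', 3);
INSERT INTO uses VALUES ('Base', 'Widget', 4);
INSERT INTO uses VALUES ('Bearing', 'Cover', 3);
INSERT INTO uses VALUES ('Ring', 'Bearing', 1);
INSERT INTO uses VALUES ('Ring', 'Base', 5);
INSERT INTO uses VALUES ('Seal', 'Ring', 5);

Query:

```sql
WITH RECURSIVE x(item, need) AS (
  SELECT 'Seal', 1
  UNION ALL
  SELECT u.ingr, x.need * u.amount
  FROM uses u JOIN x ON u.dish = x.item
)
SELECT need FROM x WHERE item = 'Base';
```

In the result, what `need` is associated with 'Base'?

Base: (Seal, need=1).
Iteration 1: components of {Seal} -> Gizmo = 1*3 = 3, Ring = 1*5 = 5.
Iteration 2: components of {Gizmo,Ring} -> Base = 5*5 = 25, Bearing = 5*1 = 5.
Iteration 3: components of {Base,Bearing} -> Cover = 5*3 = 15, Widget = 25*4 = 100.
Iteration 4: no further components; recursion stops.

25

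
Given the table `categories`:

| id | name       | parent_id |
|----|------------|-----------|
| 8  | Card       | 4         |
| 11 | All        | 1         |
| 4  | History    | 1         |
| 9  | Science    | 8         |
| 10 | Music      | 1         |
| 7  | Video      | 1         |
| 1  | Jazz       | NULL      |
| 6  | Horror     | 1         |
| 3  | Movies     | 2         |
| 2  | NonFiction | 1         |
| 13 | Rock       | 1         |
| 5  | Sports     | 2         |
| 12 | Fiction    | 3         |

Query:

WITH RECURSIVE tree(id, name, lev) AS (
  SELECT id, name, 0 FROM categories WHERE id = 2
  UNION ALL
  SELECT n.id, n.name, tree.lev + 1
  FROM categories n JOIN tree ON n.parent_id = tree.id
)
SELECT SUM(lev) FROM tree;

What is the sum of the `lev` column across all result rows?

Base: id=2 (NonFiction) at lev 0.
Iteration 1: rows with parent_id in {2} -> Movies (id 3, lev 1), Sports (id 5, lev 1).
Iteration 2: rows with parent_id in {3,5} -> Fiction (id 12, lev 2).
Iteration 3: no rows with parent_id in {12}; recursion stops.
SUM(lev) = 0 + 1 + 1 + 2 = 4.

4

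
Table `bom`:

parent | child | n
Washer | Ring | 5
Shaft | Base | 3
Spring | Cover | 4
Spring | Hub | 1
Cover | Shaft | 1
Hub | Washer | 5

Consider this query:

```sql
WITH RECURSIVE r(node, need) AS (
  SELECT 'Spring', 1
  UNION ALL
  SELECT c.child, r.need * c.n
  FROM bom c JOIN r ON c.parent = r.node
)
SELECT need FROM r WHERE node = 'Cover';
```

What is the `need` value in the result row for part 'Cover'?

Base: (Spring, need=1).
Iteration 1: components of {Spring} -> Cover = 1*4 = 4, Hub = 1*1 = 1.
Iteration 2: components of {Cover,Hub} -> Shaft = 4*1 = 4, Washer = 1*5 = 5.
Iteration 3: components of {Shaft,Washer} -> Base = 4*3 = 12, Ring = 5*5 = 25.
Iteration 4: no further components; recursion stops.

4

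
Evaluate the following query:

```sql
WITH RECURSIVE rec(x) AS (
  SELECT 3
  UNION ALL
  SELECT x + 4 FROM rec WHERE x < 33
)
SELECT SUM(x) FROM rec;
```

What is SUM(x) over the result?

Base: x=3.
Iteration 1: 3 < 33 holds -> x = 3 + 4 = 7.
Iteration 2: 7 < 33 holds -> x = 7 + 4 = 11.
Iteration 3: 11 < 33 holds -> x = 11 + 4 = 15.
Iteration 4: 15 < 33 holds -> x = 15 + 4 = 19.
Iteration 5: 19 < 33 holds -> x = 19 + 4 = 23.
Iteration 6: 23 < 33 holds -> x = 23 + 4 = 27.
Iteration 7: 27 < 33 holds -> x = 27 + 4 = 31.
Iteration 8: 31 < 33 holds -> x = 31 + 4 = 35.
Iteration 9: 35 < 33 fails; recursion stops.
SUM(x) = 3 + 7 + 11 + 15 + 19 + 23 + 27 + 31 + 35 = 171.

171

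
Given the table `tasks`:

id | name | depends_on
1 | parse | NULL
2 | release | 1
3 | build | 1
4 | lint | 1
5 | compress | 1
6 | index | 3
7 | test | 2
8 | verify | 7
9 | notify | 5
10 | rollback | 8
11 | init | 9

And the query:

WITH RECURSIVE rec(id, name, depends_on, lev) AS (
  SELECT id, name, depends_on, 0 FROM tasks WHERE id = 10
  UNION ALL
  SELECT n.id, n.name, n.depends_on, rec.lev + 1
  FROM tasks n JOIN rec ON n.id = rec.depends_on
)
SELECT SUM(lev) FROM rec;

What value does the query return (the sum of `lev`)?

10

Base: id=10 (rollback), depends_on=8, lev 0.
Iteration 1: join on id=8 -> verify (id 8, depends_on=7, lev 1).
Iteration 2: join on id=7 -> test (id 7, depends_on=2, lev 2).
Iteration 3: join on id=2 -> release (id 2, depends_on=1, lev 3).
Iteration 4: join on id=1 -> parse (id 1, depends_on=NULL, lev 4).
Iteration 5: depends_on is NULL; no match; recursion stops.
SUM(lev) = 0 + 1 + 2 + 3 + 4 = 10.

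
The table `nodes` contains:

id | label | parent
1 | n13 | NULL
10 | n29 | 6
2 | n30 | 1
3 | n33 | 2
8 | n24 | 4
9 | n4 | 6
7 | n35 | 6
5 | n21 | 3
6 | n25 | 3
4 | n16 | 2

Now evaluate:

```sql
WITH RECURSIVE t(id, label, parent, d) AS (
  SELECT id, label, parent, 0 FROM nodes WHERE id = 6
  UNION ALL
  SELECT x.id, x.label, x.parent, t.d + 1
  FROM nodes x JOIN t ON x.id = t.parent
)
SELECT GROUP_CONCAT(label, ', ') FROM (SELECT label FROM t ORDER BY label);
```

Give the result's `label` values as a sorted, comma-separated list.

Base: id=6 (n25), parent=3, d 0.
Iteration 1: join on id=3 -> n33 (id 3, parent=2, d 1).
Iteration 2: join on id=2 -> n30 (id 2, parent=1, d 2).
Iteration 3: join on id=1 -> n13 (id 1, parent=NULL, d 3).
Iteration 4: parent is NULL; no match; recursion stops.

n13, n25, n30, n33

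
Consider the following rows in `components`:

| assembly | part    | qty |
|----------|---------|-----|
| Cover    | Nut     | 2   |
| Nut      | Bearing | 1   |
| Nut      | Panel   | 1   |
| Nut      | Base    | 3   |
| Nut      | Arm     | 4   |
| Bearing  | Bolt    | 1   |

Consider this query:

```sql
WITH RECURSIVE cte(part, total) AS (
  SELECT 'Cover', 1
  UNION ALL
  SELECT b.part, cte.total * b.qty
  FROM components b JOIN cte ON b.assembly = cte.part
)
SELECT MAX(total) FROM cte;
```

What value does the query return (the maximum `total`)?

Base: (Cover, total=1).
Iteration 1: components of {Cover} -> Nut = 1*2 = 2.
Iteration 2: components of {Nut} -> Arm = 2*4 = 8, Base = 2*3 = 6, Bearing = 2*1 = 2, Panel = 2*1 = 2.
Iteration 3: components of {Arm,Base,Bearing,Panel} -> Bolt = 2*1 = 2.
Iteration 4: no further components; recursion stops.
total values: 1, 2, 2, 2, 6, 8, 2; the maximum is 8.

8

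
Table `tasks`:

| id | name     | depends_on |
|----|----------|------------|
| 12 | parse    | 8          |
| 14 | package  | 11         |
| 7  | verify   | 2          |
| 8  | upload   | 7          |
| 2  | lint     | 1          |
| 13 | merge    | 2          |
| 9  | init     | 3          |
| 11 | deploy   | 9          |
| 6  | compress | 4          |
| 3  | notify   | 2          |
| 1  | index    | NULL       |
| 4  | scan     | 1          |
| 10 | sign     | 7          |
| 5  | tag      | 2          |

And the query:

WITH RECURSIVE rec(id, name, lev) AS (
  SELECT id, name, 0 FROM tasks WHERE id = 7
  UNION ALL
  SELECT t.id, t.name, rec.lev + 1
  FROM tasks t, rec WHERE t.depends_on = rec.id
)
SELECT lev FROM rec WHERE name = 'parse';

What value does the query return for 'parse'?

2

Base: id=7 (verify) at lev 0.
Iteration 1: rows with depends_on in {7} -> upload (id 8, lev 1), sign (id 10, lev 1).
Iteration 2: rows with depends_on in {8,10} -> parse (id 12, lev 2).
Iteration 3: no rows with depends_on in {12}; recursion stops.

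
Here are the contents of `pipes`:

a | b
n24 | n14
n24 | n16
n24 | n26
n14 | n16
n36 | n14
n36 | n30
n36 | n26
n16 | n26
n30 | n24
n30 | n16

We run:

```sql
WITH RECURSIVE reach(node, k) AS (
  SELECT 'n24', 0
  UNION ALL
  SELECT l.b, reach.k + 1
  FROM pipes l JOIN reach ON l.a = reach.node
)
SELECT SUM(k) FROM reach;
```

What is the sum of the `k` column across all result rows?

Base: (n24, k=0).
Iteration 1: edges from {n24} -> (n14, k=1), (n16, k=1), (n26, k=1).
Iteration 2: edges from {n14,n16,n26} -> (n16, k=2), (n26, k=2).
Iteration 3: edges from {n16,n26} -> (n26, k=3).
Iteration 4: no outgoing edges from {n26}; recursion stops.
SUM(k) = 0 + 1 + 1 + 1 + 2 + 2 + 3 = 10.

10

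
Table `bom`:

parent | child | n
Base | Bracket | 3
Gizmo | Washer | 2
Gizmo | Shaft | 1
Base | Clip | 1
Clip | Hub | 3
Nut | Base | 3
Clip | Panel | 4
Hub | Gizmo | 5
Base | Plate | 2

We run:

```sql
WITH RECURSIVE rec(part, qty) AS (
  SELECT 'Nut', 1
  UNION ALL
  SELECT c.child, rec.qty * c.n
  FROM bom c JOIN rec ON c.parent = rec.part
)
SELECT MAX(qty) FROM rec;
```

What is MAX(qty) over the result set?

Base: (Nut, qty=1).
Iteration 1: components of {Nut} -> Base = 1*3 = 3.
Iteration 2: components of {Base} -> Bracket = 3*3 = 9, Clip = 3*1 = 3, Plate = 3*2 = 6.
Iteration 3: components of {Bracket,Clip,Plate} -> Hub = 3*3 = 9, Panel = 3*4 = 12.
Iteration 4: components of {Hub,Panel} -> Gizmo = 9*5 = 45.
Iteration 5: components of {Gizmo} -> Shaft = 45*1 = 45, Washer = 45*2 = 90.
Iteration 6: no further components; recursion stops.
qty values: 1, 3, 9, 3, 6, 9, 12, 45, 45, 90; the maximum is 90.

90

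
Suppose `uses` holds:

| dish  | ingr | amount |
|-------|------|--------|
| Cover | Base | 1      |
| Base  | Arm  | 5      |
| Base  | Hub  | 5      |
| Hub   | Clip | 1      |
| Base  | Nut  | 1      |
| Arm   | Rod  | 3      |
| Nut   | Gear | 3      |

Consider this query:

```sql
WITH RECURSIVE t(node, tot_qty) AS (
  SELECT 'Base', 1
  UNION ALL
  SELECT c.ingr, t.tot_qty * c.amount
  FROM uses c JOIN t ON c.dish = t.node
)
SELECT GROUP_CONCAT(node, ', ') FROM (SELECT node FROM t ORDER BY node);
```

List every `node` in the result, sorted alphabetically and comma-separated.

Arm, Base, Clip, Gear, Hub, Nut, Rod

Base: (Base, tot_qty=1).
Iteration 1: components of {Base} -> Arm = 1*5 = 5, Hub = 1*5 = 5, Nut = 1*1 = 1.
Iteration 2: components of {Arm,Hub,Nut} -> Clip = 5*1 = 5, Gear = 1*3 = 3, Rod = 5*3 = 15.
Iteration 3: no further components; recursion stops.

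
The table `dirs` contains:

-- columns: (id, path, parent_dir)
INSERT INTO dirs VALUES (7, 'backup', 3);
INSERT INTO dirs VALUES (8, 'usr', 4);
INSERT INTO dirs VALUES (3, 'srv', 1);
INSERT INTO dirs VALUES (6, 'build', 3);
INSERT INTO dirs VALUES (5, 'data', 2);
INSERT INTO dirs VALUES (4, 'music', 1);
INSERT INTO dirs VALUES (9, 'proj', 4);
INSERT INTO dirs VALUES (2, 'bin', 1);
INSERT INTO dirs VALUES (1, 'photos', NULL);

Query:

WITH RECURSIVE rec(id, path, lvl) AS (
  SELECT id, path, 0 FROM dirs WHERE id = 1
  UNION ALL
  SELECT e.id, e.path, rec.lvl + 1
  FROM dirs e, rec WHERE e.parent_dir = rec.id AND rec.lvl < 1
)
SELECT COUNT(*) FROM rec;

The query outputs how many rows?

Base: id=1 (photos) at lvl 0.
Iteration 1: rows with parent_dir in {1} -> bin (id 2, lvl 1), srv (id 3, lvl 1), music (id 4, lvl 1).
Iteration 2: lvl < 1 fails for all current rows; recursion stops.
Total rows emitted: 4.

4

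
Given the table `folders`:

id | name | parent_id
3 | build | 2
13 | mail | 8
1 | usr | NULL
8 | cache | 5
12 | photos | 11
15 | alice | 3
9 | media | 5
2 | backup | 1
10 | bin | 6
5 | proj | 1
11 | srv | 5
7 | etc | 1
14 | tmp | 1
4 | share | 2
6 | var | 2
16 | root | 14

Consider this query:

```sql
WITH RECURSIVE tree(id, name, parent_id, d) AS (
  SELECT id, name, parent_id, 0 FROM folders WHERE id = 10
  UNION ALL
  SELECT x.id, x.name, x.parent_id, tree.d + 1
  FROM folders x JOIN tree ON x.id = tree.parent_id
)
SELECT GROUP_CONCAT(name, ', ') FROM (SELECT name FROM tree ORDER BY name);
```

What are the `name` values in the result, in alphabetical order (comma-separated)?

Base: id=10 (bin), parent_id=6, d 0.
Iteration 1: join on id=6 -> var (id 6, parent_id=2, d 1).
Iteration 2: join on id=2 -> backup (id 2, parent_id=1, d 2).
Iteration 3: join on id=1 -> usr (id 1, parent_id=NULL, d 3).
Iteration 4: parent_id is NULL; no match; recursion stops.

backup, bin, usr, var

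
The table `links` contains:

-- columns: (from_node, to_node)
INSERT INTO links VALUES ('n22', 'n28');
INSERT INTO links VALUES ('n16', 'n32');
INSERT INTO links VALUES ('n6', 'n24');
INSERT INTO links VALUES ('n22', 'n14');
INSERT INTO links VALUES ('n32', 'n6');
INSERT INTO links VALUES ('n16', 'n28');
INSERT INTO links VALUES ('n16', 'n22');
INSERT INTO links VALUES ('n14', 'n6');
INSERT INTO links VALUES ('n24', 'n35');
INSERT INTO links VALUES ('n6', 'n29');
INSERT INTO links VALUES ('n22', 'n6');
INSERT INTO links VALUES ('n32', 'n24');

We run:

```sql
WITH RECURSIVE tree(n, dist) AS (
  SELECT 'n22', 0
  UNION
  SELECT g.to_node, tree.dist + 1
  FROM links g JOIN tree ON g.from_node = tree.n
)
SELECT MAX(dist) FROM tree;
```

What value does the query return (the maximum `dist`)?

4

Base: (n22, dist=0).
Iteration 1: edges from {n22} -> (n14, dist=1), (n28, dist=1), (n6, dist=1).
Iteration 2: edges from {n14,n28,n6} -> (n24, dist=2), (n29, dist=2), (n6, dist=2).
Iteration 3: edges from {n24,n29,n6} -> (n24, dist=3), (n29, dist=3), (n35, dist=3).
Iteration 4: edges from {n24,n29,n35} -> (n35, dist=4).
Iteration 5: no outgoing edges from {n35}; recursion stops.
dist values: 0, 1, 1, 1, 2, 2, 2, 3, 3, 3, 4; the maximum is 4.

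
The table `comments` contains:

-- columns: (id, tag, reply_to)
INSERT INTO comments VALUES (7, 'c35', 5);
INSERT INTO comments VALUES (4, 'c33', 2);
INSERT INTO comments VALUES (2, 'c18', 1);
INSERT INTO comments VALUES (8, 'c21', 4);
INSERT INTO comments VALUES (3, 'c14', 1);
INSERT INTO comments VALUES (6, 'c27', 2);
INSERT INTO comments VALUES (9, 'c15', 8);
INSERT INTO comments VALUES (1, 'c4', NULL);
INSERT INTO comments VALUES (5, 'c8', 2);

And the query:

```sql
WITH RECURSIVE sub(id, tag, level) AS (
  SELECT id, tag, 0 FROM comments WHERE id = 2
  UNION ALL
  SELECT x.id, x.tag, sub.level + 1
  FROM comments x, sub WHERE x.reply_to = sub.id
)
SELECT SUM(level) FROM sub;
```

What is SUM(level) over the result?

10

Base: id=2 (c18) at level 0.
Iteration 1: rows with reply_to in {2} -> c33 (id 4, level 1), c8 (id 5, level 1), c27 (id 6, level 1).
Iteration 2: rows with reply_to in {4,5,6} -> c35 (id 7, level 2), c21 (id 8, level 2).
Iteration 3: rows with reply_to in {7,8} -> c15 (id 9, level 3).
Iteration 4: no rows with reply_to in {9}; recursion stops.
SUM(level) = 0 + 1 + 1 + 1 + 2 + 2 + 3 = 10.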